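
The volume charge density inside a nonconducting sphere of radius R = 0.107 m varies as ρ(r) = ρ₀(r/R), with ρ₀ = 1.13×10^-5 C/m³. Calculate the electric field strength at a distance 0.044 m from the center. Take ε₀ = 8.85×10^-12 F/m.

|E| ≈ 5.78×10^3 V/m

By spherical symmetry E is radial; choose a Gaussian sphere of radius r = 0.044 m (r < R).
Integrate the density: Q_enc = 4π ∫₀^r ρ₀(r'/R)^1 r'² dr' = 4πρ₀ r^4/(4·R) = 1.244×10^-9 C.
By Gauss's law, ∮E·dA = E·4πr² = Q_enc/ε₀.
E = |Q_enc|/(4πε₀r²) = (1.244×10^-9)/(4π·8.85×10^-12·(0.044)²) = 5.78e3 N/C.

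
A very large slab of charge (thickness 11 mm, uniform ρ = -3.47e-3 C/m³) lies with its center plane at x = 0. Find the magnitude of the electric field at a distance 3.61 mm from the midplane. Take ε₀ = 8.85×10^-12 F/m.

|E| ≈ 1.42×10^6 V/m

By symmetry E is perpendicular to the slab. A Gaussian pillbox from −3.61 mm to +3.61 mm (face area A) lies entirely within the slab.
Q_enc = ρ·(2x)·A and flux = 2EA, so 2EA = 2ρxA/ε₀ ⇒ E = |ρ|x/ε₀.
E = (3.47e-3)(0.00361)/(8.85×10^-12) = 1.42×10^6 N/C.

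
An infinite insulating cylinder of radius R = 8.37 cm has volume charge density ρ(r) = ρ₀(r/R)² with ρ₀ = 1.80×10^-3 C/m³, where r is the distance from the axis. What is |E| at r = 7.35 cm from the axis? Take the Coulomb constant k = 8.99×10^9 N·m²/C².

|E| ≈ 2.88×10^6 V/m

By cylindrical symmetry E is radial; use a coaxial Gaussian cylinder of radius 7.35 cm and length L (r < R).
λ_enc = ∫₀^r ρ(r')·2πr' dr' = (2πρ₀/R²)·r^4/4 = 1.178×10^-5 C/m.
By Gauss's law (flux through the curved wall only), E·2πrL = λ_enc L/ε₀.
E = 2k|λ_enc|/r = 2(8.99×10^9)(1.178×10^-5)/(0.0735) = 2.88×10^6 N/C.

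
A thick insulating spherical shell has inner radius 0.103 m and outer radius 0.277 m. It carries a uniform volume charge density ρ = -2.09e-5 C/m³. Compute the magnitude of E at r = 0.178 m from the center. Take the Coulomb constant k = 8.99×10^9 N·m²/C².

Use a concentric Gaussian sphere at r = 0.178 m (within the shell material, 0.103 m < r < 0.277 m).
Only the shell between 0.103 m and r is enclosed: Q_enc = ρ·(4π/3)(r³ − a³) = (-2.09×10^-5)·(4π/3)·((0.178)³ − (0.103)³) = -3.981e-7 C.
Gauss's law: E·4πr² = Q_enc/ε₀.
E = k|Q_enc|/r² = (8.99×10^9)(3.981×10^-7)/(0.178)² = 1.13×10^5 N/C.

1.13×10^5 N/C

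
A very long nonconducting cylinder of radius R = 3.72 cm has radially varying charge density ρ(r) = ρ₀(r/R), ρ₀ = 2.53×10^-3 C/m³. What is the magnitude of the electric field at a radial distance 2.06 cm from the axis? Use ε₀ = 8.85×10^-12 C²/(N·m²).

E = 1.09×10^6 V/m

Choose a coaxial cylinder of radius r = 2.06 cm (arbitrary length L) as the Gaussian surface (r < R).
Integrating ρ over the cross-section to radius r: λ_enc = (2πρ₀/R) ∫₀^r r'^2 dr' = 2πρ₀ r^3/(3·R) = 1.245×10^-6 C/m.
Applying ∮E·dA = Q_enc/ε₀ with the end caps contributing no flux:
E = |λ_enc|/(2πε₀r) = (1.245×10^-6)/(2π·8.85×10^-12·0.0206) = 1.09×10^6 N/C.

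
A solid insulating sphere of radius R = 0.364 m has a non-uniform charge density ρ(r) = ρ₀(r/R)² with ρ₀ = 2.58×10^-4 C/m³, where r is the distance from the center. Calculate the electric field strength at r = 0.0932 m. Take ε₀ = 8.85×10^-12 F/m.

Use a concentric Gaussian sphere at r = 0.0932 m (r < R).
Integrate the density: Q_enc = 4π ∫₀^r ρ₀(r'/R)^2 r'² dr' = 4πρ₀ r^5/(5·R²) = 3.441×10^-8 C.
Since E is radial and uniform over the Gaussian sphere, Φ = E·4πr² = Q_enc/ε₀.
E = |Q_enc|/(4πε₀r²) = (3.441e-8)/(4π·8.85×10^-12·(0.0932)²) = 3.56×10^4 N/C.

E = 3.56e4 V/m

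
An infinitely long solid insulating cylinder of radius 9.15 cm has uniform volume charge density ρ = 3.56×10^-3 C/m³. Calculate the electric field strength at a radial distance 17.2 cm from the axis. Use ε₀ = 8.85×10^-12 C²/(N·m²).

|E| ≈ 9.79e6 V/m

Take a coaxial cylindrical Gaussian surface of radius r = 17.2 cm and length L (r > 9.15 cm, full cross-section enclosed).
λ_enc = ρ·πR² = (3.56e-3)π(0.0915)² = 9.364×10^-5 C/m.
Gauss's law: E·2πrL = λ_enc L/ε₀.
E = |λ_enc|/(2πε₀r) = (9.364e-5)/(2π·8.85×10^-12·0.172) = 9.79e6 N/C.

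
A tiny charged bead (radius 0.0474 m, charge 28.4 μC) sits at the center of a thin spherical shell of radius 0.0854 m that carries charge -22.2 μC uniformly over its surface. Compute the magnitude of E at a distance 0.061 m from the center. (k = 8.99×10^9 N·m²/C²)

E ≈ 6.86×10^7 N/C

Symmetry ⇒ E = E(r) r̂. Gaussian sphere of radius r = 0.061 m (between the bodies, 0.0474 m < r < 0.0854 m).
The shell at 0.0854 m lies outside the Gaussian surface, so Q_enc = 28.4 μC = 2.84×10^-5 C.
Since E is radial and uniform over the Gaussian sphere, Φ = E·4πr² = Q_enc/ε₀.
E = k|Q_enc|/r² = (8.99×10^9)(2.84e-5)/(0.061)² = 6.86×10^7 N/C.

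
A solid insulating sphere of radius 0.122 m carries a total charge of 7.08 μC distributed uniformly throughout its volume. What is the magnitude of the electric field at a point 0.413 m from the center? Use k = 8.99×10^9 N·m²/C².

By spherical symmetry E is radial; choose a Gaussian sphere of radius r = 0.413 m (r > R, so the entire charge is enclosed).
Q_enc = 7.08 μC = 7.08e-6 C.
By Gauss's law, ∮E·dA = E·4πr² = Q_enc/ε₀.
E = k|Q_enc|/r² = (8.99×10^9)(7.08×10^-6)/(0.413)² = 3.73×10^5 N/C.

E ≈ 3.73×10^5 N/C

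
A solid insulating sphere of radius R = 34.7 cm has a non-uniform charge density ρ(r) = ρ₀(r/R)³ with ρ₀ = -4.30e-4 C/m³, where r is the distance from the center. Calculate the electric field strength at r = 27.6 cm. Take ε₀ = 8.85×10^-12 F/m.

E = 1.12e6 V/m

By spherical symmetry E is radial; choose a Gaussian sphere of radius r = 27.6 cm (r < R).
Q_enc = ∫₀^r ρ(r')·4πr'² dr' = (4πρ₀/R³) ∫₀^r r'^5 dr' = 4πρ₀ r^6/(6·R³) = -9.528×10^-6 C.
Gauss's law: E·4πr² = Q_enc/ε₀.
E = |Q_enc|/(4πε₀r²) = (9.528e-6)/(4π·8.85×10^-12·(0.276)²) = 1.12×10^6 N/C.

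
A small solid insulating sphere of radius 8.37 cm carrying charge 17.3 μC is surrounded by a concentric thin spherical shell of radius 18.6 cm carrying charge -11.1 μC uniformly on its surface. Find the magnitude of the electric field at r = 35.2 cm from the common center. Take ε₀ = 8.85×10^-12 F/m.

4.50e5 N/C

By spherical symmetry E is radial; choose a Gaussian sphere of radius r = 35.2 cm (r > 18.6 cm, enclosing both).
Q_enc = (17.3 μC) + (-11.1 μC) = 6.20×10^-6 C.
By Gauss's law, ∮E·dA = E·4πr² = Q_enc/ε₀.
E = |Q_enc|/(4πε₀r²) = (6.20e-6)/(4π·8.85×10^-12·(0.352)²) = 4.50e5 N/C.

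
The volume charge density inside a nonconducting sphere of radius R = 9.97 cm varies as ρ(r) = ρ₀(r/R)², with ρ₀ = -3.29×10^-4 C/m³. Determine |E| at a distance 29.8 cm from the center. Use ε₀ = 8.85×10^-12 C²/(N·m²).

E ≈ 8.30e4 V/m

Symmetry ⇒ E = E(r) r̂. Gaussian sphere of radius r = 29.8 cm (r > R, all charge enclosed).
Q_enc = 4π ∫₀^R ρ₀(r'/R)^2 r'² dr' = 4πρ₀R³/5 = -8.194×10^-7 C.
Gauss's law: E·4πr² = Q_enc/ε₀.
E = |Q_enc|/(4πε₀r²) = (8.194e-7)/(4π·8.85×10^-12·(0.298)²) = 8.30e4 N/C.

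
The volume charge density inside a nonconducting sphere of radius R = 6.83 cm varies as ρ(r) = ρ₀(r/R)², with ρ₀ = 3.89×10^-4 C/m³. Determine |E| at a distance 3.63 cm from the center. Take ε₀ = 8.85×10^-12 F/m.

Symmetry ⇒ E = E(r) r̂. Gaussian sphere of radius r = 3.63 cm (r < R).
Q_enc = ∫₀^r ρ(r')·4πr'² dr' = (4πρ₀/R²) ∫₀^r r'^4 dr' = 4πρ₀ r^5/(5·R²) = 1.321×10^-8 C.
Gauss's law: E·4πr² = Q_enc/ε₀.
E = |Q_enc|/(4πε₀r²) = (1.321e-8)/(4π·8.85×10^-12·(0.0363)²) = 9.01×10^4 N/C.

9.01×10^4 V/m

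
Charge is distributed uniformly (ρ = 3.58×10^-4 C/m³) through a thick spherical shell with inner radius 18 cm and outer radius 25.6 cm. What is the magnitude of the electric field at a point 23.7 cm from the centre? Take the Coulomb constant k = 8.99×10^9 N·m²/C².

|E| = 1.80×10^6 V/m

Use a concentric Gaussian sphere at r = 23.7 cm (within the shell material, 18 cm < r < 25.6 cm).
Only the shell between 18 cm and r is enclosed: Q_enc = ρ·(4π/3)(r³ − a³) = (3.58×10^-4)·(4π/3)·((0.237)³ − (0.18)³) = 1.122×10^-5 C.
Applying ∮E·dA = Q_enc/ε₀ with Φ = E(4πr²):
E = k|Q_enc|/r² = (8.99×10^9)(1.122×10^-5)/(0.237)² = 1.80×10^6 N/C.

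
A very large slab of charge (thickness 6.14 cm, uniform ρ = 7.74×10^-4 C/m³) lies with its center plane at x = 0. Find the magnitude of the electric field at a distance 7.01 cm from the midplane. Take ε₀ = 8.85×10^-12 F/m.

2.68×10^6 V/m

The point |x| = 7.01 cm lies outside the slab (half-thickness 0.0307 m). A symmetric pillbox spanning the full slab encloses Q_enc = ρ·d·A.
Flux = 2EA ⇒ E = |ρ|d/(2ε₀), independent of distance outside.
E = (7.74×10^-4)(0.0614)/(2·8.85×10^-12) = 2.68×10^6 N/C.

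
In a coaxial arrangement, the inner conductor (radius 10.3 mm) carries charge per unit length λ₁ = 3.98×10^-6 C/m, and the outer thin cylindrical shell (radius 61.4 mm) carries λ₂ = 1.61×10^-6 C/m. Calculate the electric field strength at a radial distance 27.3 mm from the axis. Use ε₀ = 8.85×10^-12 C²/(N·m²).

E = 2.62×10^6 N/C

Coaxial Gaussian cylinder, radius r = 27.3 mm, length L (between the conductors, 10.3 mm < r < 61.4 mm).
Only the inner wire is enclosed; the outer shell contributes nothing inside itself. λ_enc = λ₁ = 3.98×10^-6 C/m.
Gauss's law: E·2πrL = λ_enc L/ε₀.
E = |λ_enc|/(2πε₀r) = (3.98×10^-6)/(2π·8.85×10^-12·0.0273) = 2.62×10^6 N/C.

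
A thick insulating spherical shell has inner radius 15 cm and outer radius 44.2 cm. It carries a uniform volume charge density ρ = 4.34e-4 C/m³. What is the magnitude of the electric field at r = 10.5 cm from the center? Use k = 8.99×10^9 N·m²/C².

Symmetry ⇒ E = E(r) r̂. Gaussian sphere of radius r = 10.5 cm (r < 15 cm, inside the empty cavity).
No charge is enclosed, so by Gauss's law E·4πr² = 0 ⇒ E = 0.

|E| = 0 V/m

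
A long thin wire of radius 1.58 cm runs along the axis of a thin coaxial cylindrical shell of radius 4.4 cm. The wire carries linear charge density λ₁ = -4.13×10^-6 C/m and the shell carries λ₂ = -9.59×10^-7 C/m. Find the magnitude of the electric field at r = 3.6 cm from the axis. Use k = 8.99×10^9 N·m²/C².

|E| ≈ 2.06e6 V/m

Choose a coaxial cylinder of radius r = 3.6 cm (arbitrary length L) as the Gaussian surface (between the conductors, 1.58 cm < r < 4.4 cm).
Only the inner wire is enclosed; the outer shell contributes nothing inside itself. λ_enc = λ₁ = -4.13e-6 C/m.
Since E is radial and uniform over the curved surface, Φ = E·2πrL = Q_enc/ε₀ = λ_enc L/ε₀.
E = 2k|λ_enc|/r = 2(8.99×10^9)(4.13×10^-6)/(0.036) = 2.06×10^6 N/C.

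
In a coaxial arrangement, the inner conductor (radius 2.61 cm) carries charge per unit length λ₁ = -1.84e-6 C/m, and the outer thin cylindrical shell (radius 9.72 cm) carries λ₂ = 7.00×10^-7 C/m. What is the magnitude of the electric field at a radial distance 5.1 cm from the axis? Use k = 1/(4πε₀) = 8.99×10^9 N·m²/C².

Choose a coaxial cylinder of radius r = 5.1 cm (arbitrary length L) as the Gaussian surface (between the conductors, 2.61 cm < r < 9.72 cm).
Only the inner wire is enclosed; the outer shell contributes nothing inside itself. λ_enc = λ₁ = -1.84×10^-6 C/m.
Gauss's law: E·2πrL = λ_enc L/ε₀.
E = 2k|λ_enc|/r = 2(8.99×10^9)(1.84e-6)/(0.051) = 6.49×10^5 N/C.

E = 6.49×10^5 V/m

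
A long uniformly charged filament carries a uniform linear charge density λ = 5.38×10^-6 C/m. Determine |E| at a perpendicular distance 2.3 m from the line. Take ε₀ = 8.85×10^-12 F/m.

Choose a coaxial cylinder of radius r = 2.3 m (arbitrary length L) as the Gaussian surface.
Q_enc = λL, so λ_enc = 5.38e-6 C/m.
Applying ∮E·dA = Q_enc/ε₀ with the end caps contributing no flux:
E = |λ_enc|/(2πε₀r) = (5.38e-6)/(2π·8.85×10^-12·2.3) = 4.21×10^4 N/C.

E = 4.21×10^4 N/C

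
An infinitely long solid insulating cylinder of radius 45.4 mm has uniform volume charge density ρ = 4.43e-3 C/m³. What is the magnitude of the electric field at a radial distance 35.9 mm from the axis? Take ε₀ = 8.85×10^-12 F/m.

|E| = 8.99×10^6 V/m

Coaxial Gaussian cylinder, radius r = 35.9 mm, length L (r < R).
Charge inside radius r per length L is ρ·πr²·L, so λ_enc = ρπr² = 1.794×10^-5 C/m.
Gauss's law: E·2πrL = λ_enc L/ε₀.
E = |λ_enc|/(2πε₀r) = (1.794×10^-5)/(2π·8.85×10^-12·0.0359) = 8.99×10^6 N/C.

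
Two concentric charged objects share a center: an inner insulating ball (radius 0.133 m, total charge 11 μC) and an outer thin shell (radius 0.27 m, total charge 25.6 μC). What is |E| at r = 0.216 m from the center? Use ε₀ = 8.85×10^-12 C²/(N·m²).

Use a concentric Gaussian sphere at r = 0.216 m (between the bodies, 0.133 m < r < 0.27 m).
Only the inner charge is enclosed; the outer shell contributes nothing inside itself. Q_enc = 11 μC = 1.10×10^-5 C.
Gauss's law: E·4πr² = Q_enc/ε₀.
E = |Q_enc|/(4πε₀r²) = (1.10×10^-5)/(4π·8.85×10^-12·(0.216)²) = 2.12×10^6 N/C.

|E| = 2.12e6 N/C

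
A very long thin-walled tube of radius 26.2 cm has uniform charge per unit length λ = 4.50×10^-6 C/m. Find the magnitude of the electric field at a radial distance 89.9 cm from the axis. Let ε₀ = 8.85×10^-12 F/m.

9.00×10^4 N/C

By cylindrical symmetry E is radial; use a coaxial Gaussian cylinder of radius 89.9 cm and length L (r > 26.2 cm).
The full line charge is enclosed: λ_enc = 4.50×10^-6 C/m.
By Gauss's law (flux through the curved wall only), E·2πrL = λ_enc L/ε₀.
E = |λ_enc|/(2πε₀r) = (4.50e-6)/(2π·8.85×10^-12·0.899) = 9.00×10^4 N/C.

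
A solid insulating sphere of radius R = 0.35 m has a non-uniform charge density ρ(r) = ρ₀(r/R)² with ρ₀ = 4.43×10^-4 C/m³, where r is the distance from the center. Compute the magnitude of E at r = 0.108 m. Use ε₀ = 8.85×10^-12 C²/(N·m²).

E = 1.03e5 N/C

Use a concentric Gaussian sphere at r = 0.108 m (r < R).
Integrate the density: Q_enc = 4π ∫₀^r ρ₀(r'/R)^2 r'² dr' = 4πρ₀ r^5/(5·R²) = 1.335e-7 C.
By Gauss's law, ∮E·dA = E·4πr² = Q_enc/ε₀.
E = |Q_enc|/(4πε₀r²) = (1.335e-7)/(4π·8.85×10^-12·(0.108)²) = 1.03×10^5 N/C.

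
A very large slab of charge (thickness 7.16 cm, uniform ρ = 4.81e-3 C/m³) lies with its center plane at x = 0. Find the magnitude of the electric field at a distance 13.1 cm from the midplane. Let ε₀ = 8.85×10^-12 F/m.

The point |x| = 13.1 cm lies outside the slab (half-thickness 0.0358 m). A symmetric pillbox spanning the full slab encloses Q_enc = ρ·d·A.
Flux = 2EA ⇒ E = |ρ|d/(2ε₀), independent of distance outside.
E = (4.81×10^-3)(0.0716)/(2·8.85×10^-12) = 1.95×10^7 N/C.

E ≈ 1.95×10^7 N/C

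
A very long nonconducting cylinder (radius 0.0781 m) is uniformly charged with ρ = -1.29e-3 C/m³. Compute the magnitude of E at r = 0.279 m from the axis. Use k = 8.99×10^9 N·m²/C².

Take a coaxial cylindrical Gaussian surface of radius r = 0.279 m and length L (r > 0.0781 m, full cross-section enclosed).
λ_enc = ρ·πR² = (-1.29×10^-3)π(0.0781)² = -2.472×10^-5 C/m.
Gauss's law: E·2πrL = λ_enc L/ε₀.
E = 2k|λ_enc|/r = 2(8.99×10^9)(2.472e-5)/(0.279) = 1.59e6 N/C.

1.59×10^6 N/C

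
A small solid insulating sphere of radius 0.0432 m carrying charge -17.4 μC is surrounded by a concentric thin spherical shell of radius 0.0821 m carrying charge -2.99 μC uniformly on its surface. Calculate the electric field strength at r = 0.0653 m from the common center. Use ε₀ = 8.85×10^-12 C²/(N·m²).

|E| = 3.67×10^7 V/m

Use a concentric Gaussian sphere at r = 0.0653 m (between the bodies, 0.0432 m < r < 0.0821 m).
The shell at 0.0821 m lies outside the Gaussian surface, so Q_enc = -17.4 μC = -1.74e-5 C.
Since E is radial and uniform over the Gaussian sphere, Φ = E·4πr² = Q_enc/ε₀.
E = |Q_enc|/(4πε₀r²) = (1.74×10^-5)/(4π·8.85×10^-12·(0.0653)²) = 3.67e7 N/C.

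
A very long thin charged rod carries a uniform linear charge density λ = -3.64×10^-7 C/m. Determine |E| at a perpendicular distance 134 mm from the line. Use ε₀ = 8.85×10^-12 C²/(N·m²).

|E| = 4.89e4 N/C

Choose a coaxial cylinder of radius r = 134 mm (arbitrary length L) as the Gaussian surface.
Q_enc = λL, so λ_enc = -3.64e-7 C/m.
By Gauss's law (flux through the curved wall only), E·2πrL = λ_enc L/ε₀.
E = |λ_enc|/(2πε₀r) = (3.64e-7)/(2π·8.85×10^-12·0.134) = 4.89×10^4 N/C.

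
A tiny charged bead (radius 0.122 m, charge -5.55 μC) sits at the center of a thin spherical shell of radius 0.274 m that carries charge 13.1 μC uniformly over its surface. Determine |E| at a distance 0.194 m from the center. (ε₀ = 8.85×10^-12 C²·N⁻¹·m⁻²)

|E| ≈ 1.33×10^6 N/C

Symmetry ⇒ E = E(r) r̂. Gaussian sphere of radius r = 0.194 m (between the bodies, 0.122 m < r < 0.274 m).
Only the inner charge is enclosed; the outer shell contributes nothing inside itself. Q_enc = -5.55 μC = -5.55×10^-6 C.
Applying ∮E·dA = Q_enc/ε₀ with Φ = E(4πr²):
E = |Q_enc|/(4πε₀r²) = (5.55e-6)/(4π·8.85×10^-12·(0.194)²) = 1.33×10^6 N/C.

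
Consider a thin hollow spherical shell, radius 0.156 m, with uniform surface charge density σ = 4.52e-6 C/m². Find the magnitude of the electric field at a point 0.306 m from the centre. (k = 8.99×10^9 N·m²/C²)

By spherical symmetry E is radial; choose a Gaussian sphere of radius r = 0.306 m (r > 0.156 m).
The entire shell is enclosed: Q_enc = σ·4πR² = (4.52e-6)·4π·(0.156)² = 1.382e-6 C.
Since E is radial and uniform over the Gaussian sphere, Φ = E·4πr² = Q_enc/ε₀.
E = k|Q_enc|/r² = (8.99×10^9)(1.382×10^-6)/(0.306)² = 1.33e5 N/C.

|E| = 1.33×10^5 N/C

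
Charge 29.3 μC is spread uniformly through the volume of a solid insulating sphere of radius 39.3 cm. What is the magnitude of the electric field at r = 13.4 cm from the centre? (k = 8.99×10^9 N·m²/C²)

5.82×10^5 N/C

Take a concentric spherical Gaussian surface of radius r = 13.4 cm (r < R).
For a uniform sphere the enclosed fraction is (r/R)³, so Q_enc = (29.3 μC)(0.134/0.393)³ = 1.161×10^-6 C.
Gauss's law: E·4πr² = Q_enc/ε₀.
E = k|Q_enc|/r² = (8.99×10^9)(1.161×10^-6)/(0.134)² = 5.82×10^5 N/C.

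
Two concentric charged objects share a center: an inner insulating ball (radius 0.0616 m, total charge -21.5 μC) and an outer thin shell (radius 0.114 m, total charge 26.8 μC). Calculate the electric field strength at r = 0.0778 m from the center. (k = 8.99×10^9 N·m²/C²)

Symmetry ⇒ E = E(r) r̂. Gaussian sphere of radius r = 0.0778 m (between the bodies, 0.0616 m < r < 0.114 m).
The shell at 0.114 m lies outside the Gaussian surface, so Q_enc = -21.5 μC = -2.15×10^-5 C.
Gauss's law: E·4πr² = Q_enc/ε₀.
E = k|Q_enc|/r² = (8.99×10^9)(2.15e-5)/(0.0778)² = 3.19e7 N/C.

E = 3.19×10^7 V/m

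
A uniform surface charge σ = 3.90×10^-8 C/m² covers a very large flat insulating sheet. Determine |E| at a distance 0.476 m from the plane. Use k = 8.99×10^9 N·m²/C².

E ≈ 2.20×10^3 V/m

The symmetry is planar: E is normal to the sheet and the same magnitude on both sides. Take a pillbox straddling the sheet with end-cap area A.
Only the two end caps contribute flux: Φ = 2EA. With Q_enc = σA, Gauss's law gives E = |σ|/(2ε₀).
E = 2πk|σ| = 2π(8.99×10^9)(3.90e-8) = 2.20e3 N/C.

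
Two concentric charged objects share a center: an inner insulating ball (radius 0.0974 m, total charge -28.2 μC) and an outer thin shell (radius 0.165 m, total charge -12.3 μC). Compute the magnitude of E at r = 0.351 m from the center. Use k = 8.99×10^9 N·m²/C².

E = 2.96×10^6 N/C

Take a concentric spherical Gaussian surface of radius r = 0.351 m (r > 0.165 m, enclosing both).
Q_enc = (-28.2 μC) + (-12.3 μC) = -4.05×10^-5 C.
Since E is radial and uniform over the Gaussian sphere, Φ = E·4πr² = Q_enc/ε₀.
E = k|Q_enc|/r² = (8.99×10^9)(4.05×10^-5)/(0.351)² = 2.96e6 N/C.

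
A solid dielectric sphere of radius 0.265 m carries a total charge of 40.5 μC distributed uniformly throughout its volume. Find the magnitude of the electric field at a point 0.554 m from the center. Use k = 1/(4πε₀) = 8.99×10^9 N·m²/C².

Symmetry ⇒ E = E(r) r̂. Gaussian sphere of radius r = 0.554 m (r > R, so the entire charge is enclosed).
Q_enc = 40.5 μC = 4.05×10^-5 C.
Since E is radial and uniform over the Gaussian sphere, Φ = E·4πr² = Q_enc/ε₀.
E = k|Q_enc|/r² = (8.99×10^9)(4.05×10^-5)/(0.554)² = 1.19×10^6 N/C.

|E| ≈ 1.19×10^6 V/m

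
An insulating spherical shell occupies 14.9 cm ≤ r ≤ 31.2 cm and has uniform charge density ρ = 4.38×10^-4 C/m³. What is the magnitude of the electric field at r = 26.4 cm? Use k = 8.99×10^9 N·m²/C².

E = 3.57×10^6 N/C

Symmetry ⇒ E = E(r) r̂. Gaussian sphere of radius r = 26.4 cm (within the shell material, 14.9 cm < r < 31.2 cm).
Enclosed charge is the volume from a to r: Q_enc = (4π/3)ρ(r³ − a³) = 2.769×10^-5 C.
Gauss's law: E·4πr² = Q_enc/ε₀.
E = k|Q_enc|/r² = (8.99×10^9)(2.769e-5)/(0.264)² = 3.57e6 N/C.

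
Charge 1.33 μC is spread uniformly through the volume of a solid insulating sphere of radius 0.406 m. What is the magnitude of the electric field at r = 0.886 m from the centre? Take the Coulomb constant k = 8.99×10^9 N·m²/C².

E = 1.52e4 N/C

By spherical symmetry E is radial; choose a Gaussian sphere of radius r = 0.886 m (r > R, so the entire charge is enclosed).
Q_enc = 1.33 μC = 1.33×10^-6 C.
Since E is radial and uniform over the Gaussian sphere, Φ = E·4πr² = Q_enc/ε₀.
E = k|Q_enc|/r² = (8.99×10^9)(1.33×10^-6)/(0.886)² = 1.52×10^4 N/C.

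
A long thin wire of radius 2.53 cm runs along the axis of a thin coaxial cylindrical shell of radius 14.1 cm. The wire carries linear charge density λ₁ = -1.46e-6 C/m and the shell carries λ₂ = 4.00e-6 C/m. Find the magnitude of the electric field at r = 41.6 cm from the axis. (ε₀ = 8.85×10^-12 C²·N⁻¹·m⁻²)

By cylindrical symmetry E is radial; use a coaxial Gaussian cylinder of radius 41.6 cm and length L (r > 14.1 cm, enclosing both).
λ_enc = λ₁ + λ₂ = (-1.46e-6) + (4.00e-6) = 2.54e-6 C/m.
Applying ∮E·dA = Q_enc/ε₀ with the end caps contributing no flux:
E = |λ_enc|/(2πε₀r) = (2.54e-6)/(2π·8.85×10^-12·0.416) = 1.10×10^5 N/C.

|E| = 1.10×10^5 N/C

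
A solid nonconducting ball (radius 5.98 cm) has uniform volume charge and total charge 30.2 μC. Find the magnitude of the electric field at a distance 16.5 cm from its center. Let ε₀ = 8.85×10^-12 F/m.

Take a concentric spherical Gaussian surface of radius r = 16.5 cm (r > R, so the entire charge is enclosed).
Q_enc = 30.2 μC = 3.02×10^-5 C.
Gauss's law: E·4πr² = Q_enc/ε₀.
E = |Q_enc|/(4πε₀r²) = (3.02×10^-5)/(4π·8.85×10^-12·(0.165)²) = 9.97e6 N/C.

E ≈ 9.97×10^6 N/C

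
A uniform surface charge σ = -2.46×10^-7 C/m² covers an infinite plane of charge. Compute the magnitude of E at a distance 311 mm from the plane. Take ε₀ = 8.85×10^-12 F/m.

1.39e4 N/C

Choose a cylindrical pillbox piercing the sheet, end faces (area A) parallel to it.
Only the two end caps contribute flux: Φ = 2EA. With Q_enc = σA, Gauss's law gives E = |σ|/(2ε₀).
E = |σ|/(2ε₀) = (2.46×10^-7)/(2·8.85×10^-12) = 1.39×10^4 N/C.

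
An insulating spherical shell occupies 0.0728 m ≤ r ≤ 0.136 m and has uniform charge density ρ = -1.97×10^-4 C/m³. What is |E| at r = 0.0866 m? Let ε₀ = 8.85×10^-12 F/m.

|E| = 2.61e5 N/C

By spherical symmetry E is radial; choose a Gaussian sphere of radius r = 0.0866 m (within the shell material, 0.0728 m < r < 0.136 m).
Enclosed charge is the volume from a to r: Q_enc = (4π/3)ρ(r³ − a³) = -2.175e-7 C.
Since E is radial and uniform over the Gaussian sphere, Φ = E·4πr² = Q_enc/ε₀.
E = |Q_enc|/(4πε₀r²) = (2.175×10^-7)/(4π·8.85×10^-12·(0.0866)²) = 2.61×10^5 N/C.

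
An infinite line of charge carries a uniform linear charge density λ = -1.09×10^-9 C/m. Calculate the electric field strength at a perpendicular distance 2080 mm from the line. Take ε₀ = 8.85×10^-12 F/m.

E ≈ 9.42 N/C

By cylindrical symmetry E is radial; use a coaxial Gaussian cylinder of radius 2080 mm and length L.
Q_enc = λL, so λ_enc = -1.09×10^-9 C/m.
By Gauss's law (flux through the curved wall only), E·2πrL = λ_enc L/ε₀.
E = |λ_enc|/(2πε₀r) = (1.09e-9)/(2π·8.85×10^-12·2.08) = 9.42 N/C.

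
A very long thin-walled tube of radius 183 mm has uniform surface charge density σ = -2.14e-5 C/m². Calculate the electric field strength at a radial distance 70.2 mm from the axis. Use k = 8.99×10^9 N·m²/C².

|E| = 0 N/C

Coaxial Gaussian cylinder, radius r = 70.2 mm, length L (r < 183 mm, inside the shell).
All the surface charge lies outside this cylinder: Q_enc = 0, hence E = 0.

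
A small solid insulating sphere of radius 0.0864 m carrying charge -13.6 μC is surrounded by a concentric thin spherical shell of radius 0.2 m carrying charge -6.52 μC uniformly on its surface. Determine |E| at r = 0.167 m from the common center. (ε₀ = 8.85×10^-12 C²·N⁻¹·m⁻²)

Take a concentric spherical Gaussian surface of radius r = 0.167 m (between the bodies, 0.0864 m < r < 0.2 m).
Only the inner charge is enclosed; the outer shell contributes nothing inside itself. Q_enc = -13.6 μC = -1.36e-5 C.
Gauss's law: E·4πr² = Q_enc/ε₀.
E = |Q_enc|/(4πε₀r²) = (1.36×10^-5)/(4π·8.85×10^-12·(0.167)²) = 4.38×10^6 N/C.

E = 4.38×10^6 N/C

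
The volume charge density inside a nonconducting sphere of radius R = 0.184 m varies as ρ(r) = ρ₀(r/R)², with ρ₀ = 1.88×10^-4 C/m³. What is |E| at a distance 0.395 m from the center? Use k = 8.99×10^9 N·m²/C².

|E| ≈ 1.70×10^5 N/C

By spherical symmetry E is radial; choose a Gaussian sphere of radius r = 0.395 m (r > R, all charge enclosed).
Q_enc = 4π ∫₀^R ρ₀(r'/R)^2 r'² dr' = 4πρ₀R³/5 = 2.943×10^-6 C.
Gauss's law: E·4πr² = Q_enc/ε₀.
E = k|Q_enc|/r² = (8.99×10^9)(2.943e-6)/(0.395)² = 1.70×10^5 N/C.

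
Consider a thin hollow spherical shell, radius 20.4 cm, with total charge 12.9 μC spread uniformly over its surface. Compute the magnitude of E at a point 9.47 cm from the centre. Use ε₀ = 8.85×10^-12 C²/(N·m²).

Use a concentric Gaussian sphere at r = 9.47 cm (inside the shell, r < 20.4 cm).
All the charge is outside the Gaussian surface: Q_enc = 0, hence E = 0 everywhere inside the shell.

|E| = 0 N/C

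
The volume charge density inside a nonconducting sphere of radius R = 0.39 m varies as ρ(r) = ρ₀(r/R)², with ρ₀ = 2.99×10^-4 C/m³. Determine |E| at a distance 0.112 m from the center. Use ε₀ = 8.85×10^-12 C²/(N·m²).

By spherical symmetry E is radial; choose a Gaussian sphere of radius r = 0.112 m (r < R).
Q_enc = ∫₀^r ρ(r')·4πr'² dr' = (4πρ₀/R²) ∫₀^r r'^4 dr' = 4πρ₀ r^5/(5·R²) = 8.707×10^-8 C.
Since E is radial and uniform over the Gaussian sphere, Φ = E·4πr² = Q_enc/ε₀.
E = |Q_enc|/(4πε₀r²) = (8.707e-8)/(4π·8.85×10^-12·(0.112)²) = 6.24×10^4 N/C.

E = 6.24e4 N/C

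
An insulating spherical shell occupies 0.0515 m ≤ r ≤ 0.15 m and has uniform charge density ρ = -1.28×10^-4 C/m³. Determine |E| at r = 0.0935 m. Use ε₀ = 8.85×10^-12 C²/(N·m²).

3.75e5 N/C

Use a concentric Gaussian sphere at r = 0.0935 m (within the shell material, 0.0515 m < r < 0.15 m).
Only the shell between 0.0515 m and r is enclosed: Q_enc = ρ·(4π/3)(r³ − a³) = (-1.28e-4)·(4π/3)·((0.0935)³ − (0.0515)³) = -3.65e-7 C.
By Gauss's law, ∮E·dA = E·4πr² = Q_enc/ε₀.
E = |Q_enc|/(4πε₀r²) = (3.65×10^-7)/(4π·8.85×10^-12·(0.0935)²) = 3.75e5 N/C.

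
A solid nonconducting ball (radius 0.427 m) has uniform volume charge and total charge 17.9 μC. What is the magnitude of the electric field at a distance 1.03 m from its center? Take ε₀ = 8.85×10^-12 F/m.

Take a concentric spherical Gaussian surface of radius r = 1.03 m (r > R, so the entire charge is enclosed).
Q_enc = 17.9 μC = 1.79×10^-5 C.
Since E is radial and uniform over the Gaussian sphere, Φ = E·4πr² = Q_enc/ε₀.
E = |Q_enc|/(4πε₀r²) = (1.79×10^-5)/(4π·8.85×10^-12·(1.03)²) = 1.52×10^5 N/C.

|E| ≈ 1.52×10^5 N/C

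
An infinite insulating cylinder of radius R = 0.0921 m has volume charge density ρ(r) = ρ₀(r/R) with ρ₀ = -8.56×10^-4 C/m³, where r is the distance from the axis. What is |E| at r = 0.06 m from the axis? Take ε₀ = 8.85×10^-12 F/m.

Coaxial Gaussian cylinder, radius r = 0.06 m, length L (r < R).
Integrating ρ over the cross-section to radius r: λ_enc = (2πρ₀/R) ∫₀^r r'^2 dr' = 2πρ₀ r^3/(3·R) = -4.205e-6 C/m.
Since E is radial and uniform over the curved surface, Φ = E·2πrL = Q_enc/ε₀ = λ_enc L/ε₀.
E = |λ_enc|/(2πε₀r) = (4.205×10^-6)/(2π·8.85×10^-12·0.06) = 1.26×10^6 N/C.

|E| = 1.26×10^6 N/C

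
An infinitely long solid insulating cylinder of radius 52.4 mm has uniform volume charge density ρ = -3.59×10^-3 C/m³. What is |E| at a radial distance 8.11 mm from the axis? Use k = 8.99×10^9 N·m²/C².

By cylindrical symmetry E is radial; use a coaxial Gaussian cylinder of radius 8.11 mm and length L (r < R).
Enclosed charge per unit length: λ_enc = ρ·πr² = (-3.59×10^-3)π(0.00811)² = -7.418e-7 C/m.
Since E is radial and uniform over the curved surface, Φ = E·2πrL = Q_enc/ε₀ = λ_enc L/ε₀.
E = 2k|λ_enc|/r = 2(8.99×10^9)(7.418×10^-7)/(0.00811) = 1.64e6 N/C.

E = 1.64×10^6 V/m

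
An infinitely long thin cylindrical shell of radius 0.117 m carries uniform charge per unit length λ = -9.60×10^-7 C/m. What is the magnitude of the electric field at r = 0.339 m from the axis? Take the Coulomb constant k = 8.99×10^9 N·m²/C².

Coaxial Gaussian cylinder, radius r = 0.339 m, length L (r > 0.117 m).
The full line charge is enclosed: λ_enc = -9.60×10^-7 C/m.
By Gauss's law (flux through the curved wall only), E·2πrL = λ_enc L/ε₀.
E = 2k|λ_enc|/r = 2(8.99×10^9)(9.60×10^-7)/(0.339) = 5.09×10^4 N/C.

E = 5.09×10^4 V/m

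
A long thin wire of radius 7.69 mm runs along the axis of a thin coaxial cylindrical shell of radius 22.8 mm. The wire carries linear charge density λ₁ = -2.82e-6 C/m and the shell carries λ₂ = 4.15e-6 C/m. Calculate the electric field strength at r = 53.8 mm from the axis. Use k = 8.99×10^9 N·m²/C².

4.44×10^5 V/m

Coaxial Gaussian cylinder, radius r = 53.8 mm, length L (r > 22.8 mm, enclosing both).
λ_enc = λ₁ + λ₂ = (-2.82×10^-6) + (4.15×10^-6) = 1.33×10^-6 C/m.
Applying ∮E·dA = Q_enc/ε₀ with the end caps contributing no flux:
E = 2k|λ_enc|/r = 2(8.99×10^9)(1.33×10^-6)/(0.0538) = 4.44e5 N/C.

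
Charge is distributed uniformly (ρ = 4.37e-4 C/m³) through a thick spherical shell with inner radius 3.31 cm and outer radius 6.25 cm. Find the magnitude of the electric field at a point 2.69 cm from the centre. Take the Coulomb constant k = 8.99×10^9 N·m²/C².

Use a concentric Gaussian sphere at r = 2.69 cm (r < 3.31 cm, inside the empty cavity).
Q_enc = 0 (all charge lies at larger r); Gauss's law gives E = 0.

E = 0 (no enclosed charge)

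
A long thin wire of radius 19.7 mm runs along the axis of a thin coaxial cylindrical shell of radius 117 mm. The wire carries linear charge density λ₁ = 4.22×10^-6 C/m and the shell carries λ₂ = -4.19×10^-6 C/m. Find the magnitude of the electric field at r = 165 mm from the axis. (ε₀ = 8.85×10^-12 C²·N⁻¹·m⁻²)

E ≈ 3.27e3 N/C

Take a coaxial cylindrical Gaussian surface of radius r = 165 mm and length L (r > 117 mm, enclosing both).
λ_enc = λ₁ + λ₂ = (4.22×10^-6) + (-4.19×10^-6) = 3.00e-8 C/m.
Gauss's law: E·2πrL = λ_enc L/ε₀.
E = |λ_enc|/(2πε₀r) = (3.00×10^-8)/(2π·8.85×10^-12·0.165) = 3.27e3 N/C.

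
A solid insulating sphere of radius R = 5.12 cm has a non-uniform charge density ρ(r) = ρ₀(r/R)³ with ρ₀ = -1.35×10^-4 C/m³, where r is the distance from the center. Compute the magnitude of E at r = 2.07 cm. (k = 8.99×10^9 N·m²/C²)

Take a concentric spherical Gaussian surface of radius r = 2.07 cm (r < R).
Integrate the density: Q_enc = 4π ∫₀^r ρ₀(r'/R)^3 r'² dr' = 4πρ₀ r^6/(6·R³) = -1.657e-10 C.
By Gauss's law, ∮E·dA = E·4πr² = Q_enc/ε₀.
E = k|Q_enc|/r² = (8.99×10^9)(1.657e-10)/(0.0207)² = 3.48×10^3 N/C.

E = 3.48×10^3 N/C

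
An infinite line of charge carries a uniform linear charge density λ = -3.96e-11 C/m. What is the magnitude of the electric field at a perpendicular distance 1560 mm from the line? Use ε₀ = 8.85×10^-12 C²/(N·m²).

Take a coaxial cylindrical Gaussian surface of radius r = 1560 mm and length L.
Q_enc = λL, so λ_enc = -3.96×10^-11 C/m.
Gauss's law: E·2πrL = λ_enc L/ε₀.
E = |λ_enc|/(2πε₀r) = (3.96×10^-11)/(2π·8.85×10^-12·1.56) = 0.457 N/C.

|E| ≈ 0.457 N/C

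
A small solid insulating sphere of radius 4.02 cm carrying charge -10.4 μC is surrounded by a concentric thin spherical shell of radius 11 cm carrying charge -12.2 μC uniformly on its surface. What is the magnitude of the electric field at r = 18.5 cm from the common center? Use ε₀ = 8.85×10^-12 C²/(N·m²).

By spherical symmetry E is radial; choose a Gaussian sphere of radius r = 18.5 cm (r > 11 cm, enclosing both).
Q_enc = (-10.4 μC) + (-12.2 μC) = -2.26×10^-5 C.
Gauss's law: E·4πr² = Q_enc/ε₀.
E = |Q_enc|/(4πε₀r²) = (2.26e-5)/(4π·8.85×10^-12·(0.185)²) = 5.94×10^6 N/C.

|E| ≈ 5.94e6 N/C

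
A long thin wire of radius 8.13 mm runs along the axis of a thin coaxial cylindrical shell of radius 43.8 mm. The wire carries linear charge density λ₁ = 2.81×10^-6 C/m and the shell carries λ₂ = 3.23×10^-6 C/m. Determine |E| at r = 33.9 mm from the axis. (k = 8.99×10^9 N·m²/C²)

Choose a coaxial cylinder of radius r = 33.9 mm (arbitrary length L) as the Gaussian surface (between the conductors, 8.13 mm < r < 43.8 mm).
The shell at 43.8 mm lies outside the Gaussian surface, so λ_enc = λ₁ = 2.81e-6 C/m.
Gauss's law: E·2πrL = λ_enc L/ε₀.
E = 2k|λ_enc|/r = 2(8.99×10^9)(2.81×10^-6)/(0.0339) = 1.49×10^6 N/C.

E = 1.49×10^6 N/C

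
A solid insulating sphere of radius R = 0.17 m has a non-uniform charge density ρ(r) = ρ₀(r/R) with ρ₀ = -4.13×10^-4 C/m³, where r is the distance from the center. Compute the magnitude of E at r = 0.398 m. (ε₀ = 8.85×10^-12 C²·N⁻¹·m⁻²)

Symmetry ⇒ E = E(r) r̂. Gaussian sphere of radius r = 0.398 m (r > R, all charge enclosed).
Q_enc = 4π ∫₀^R ρ₀(r'/R)^1 r'² dr' = 4πρ₀R³/4 = -6.375e-6 C.
Since E is radial and uniform over the Gaussian sphere, Φ = E·4πr² = Q_enc/ε₀.
E = |Q_enc|/(4πε₀r²) = (6.375e-6)/(4π·8.85×10^-12·(0.398)²) = 3.62e5 N/C.

3.62e5 N/C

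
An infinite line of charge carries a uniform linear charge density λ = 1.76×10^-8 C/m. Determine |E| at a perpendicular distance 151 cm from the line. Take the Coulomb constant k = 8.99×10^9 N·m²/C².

E = 210 N/C

Choose a coaxial cylinder of radius r = 151 cm (arbitrary length L) as the Gaussian surface.
Q_enc = λL, so λ_enc = 1.76×10^-8 C/m.
Since E is radial and uniform over the curved surface, Φ = E·2πrL = Q_enc/ε₀ = λ_enc L/ε₀.
E = 2k|λ_enc|/r = 2(8.99×10^9)(1.76e-8)/(1.51) = 210 N/C.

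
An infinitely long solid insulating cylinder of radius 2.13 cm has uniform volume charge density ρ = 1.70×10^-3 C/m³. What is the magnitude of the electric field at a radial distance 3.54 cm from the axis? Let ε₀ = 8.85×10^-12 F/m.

|E| = 1.23e6 V/m

By cylindrical symmetry E is radial; use a coaxial Gaussian cylinder of radius 3.54 cm and length L (r > 2.13 cm, full cross-section enclosed).
λ_enc = ρ·πR² = (1.70×10^-3)π(0.0213)² = 2.423×10^-6 C/m.
Applying ∮E·dA = Q_enc/ε₀ with the end caps contributing no flux:
E = |λ_enc|/(2πε₀r) = (2.423×10^-6)/(2π·8.85×10^-12·0.0354) = 1.23×10^6 N/C.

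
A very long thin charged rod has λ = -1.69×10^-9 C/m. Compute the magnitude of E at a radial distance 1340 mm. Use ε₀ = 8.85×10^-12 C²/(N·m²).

Choose a coaxial cylinder of radius r = 1340 mm (arbitrary length L) as the Gaussian surface.
Q_enc = λL, so λ_enc = -1.69×10^-9 C/m.
By Gauss's law (flux through the curved wall only), E·2πrL = λ_enc L/ε₀.
E = |λ_enc|/(2πε₀r) = (1.69×10^-9)/(2π·8.85×10^-12·1.34) = 22.7 N/C.

22.7 N/C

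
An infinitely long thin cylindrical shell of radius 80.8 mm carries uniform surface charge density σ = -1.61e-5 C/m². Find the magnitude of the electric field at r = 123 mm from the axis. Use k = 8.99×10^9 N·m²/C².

Choose a coaxial cylinder of radius r = 123 mm (arbitrary length L) as the Gaussian surface (r > 80.8 mm).
The whole shell is enclosed: λ_enc = σ·2πR = (-1.61×10^-5)·2π·(0.0808) = -8.174×10^-6 C/m.
Applying ∮E·dA = Q_enc/ε₀ with the end caps contributing no flux:
E = 2k|λ_enc|/r = 2(8.99×10^9)(8.174×10^-6)/(0.123) = 1.19×10^6 N/C.

|E| = 1.19×10^6 V/m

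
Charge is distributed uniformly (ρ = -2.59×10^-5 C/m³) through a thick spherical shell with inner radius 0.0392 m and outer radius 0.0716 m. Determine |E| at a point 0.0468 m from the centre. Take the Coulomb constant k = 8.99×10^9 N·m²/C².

E ≈ 1.88e4 N/C

By spherical symmetry E is radial; choose a Gaussian sphere of radius r = 0.0468 m (within the shell material, 0.0392 m < r < 0.0716 m).
Enclosed charge is the volume from a to r: Q_enc = (4π/3)ρ(r³ − a³) = -4.586×10^-9 C.
By Gauss's law, ∮E·dA = E·4πr² = Q_enc/ε₀.
E = k|Q_enc|/r² = (8.99×10^9)(4.586×10^-9)/(0.0468)² = 1.88e4 N/C.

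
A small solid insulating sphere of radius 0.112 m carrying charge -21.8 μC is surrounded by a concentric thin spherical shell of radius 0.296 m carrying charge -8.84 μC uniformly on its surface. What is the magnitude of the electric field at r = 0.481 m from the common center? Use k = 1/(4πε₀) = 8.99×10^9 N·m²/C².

E = 1.19×10^6 N/C

Take a concentric spherical Gaussian surface of radius r = 0.481 m (r > 0.296 m, enclosing both).
Q_enc = (-21.8 μC) + (-8.84 μC) = -3.064×10^-5 C.
By Gauss's law, ∮E·dA = E·4πr² = Q_enc/ε₀.
E = k|Q_enc|/r² = (8.99×10^9)(3.064×10^-5)/(0.481)² = 1.19e6 N/C.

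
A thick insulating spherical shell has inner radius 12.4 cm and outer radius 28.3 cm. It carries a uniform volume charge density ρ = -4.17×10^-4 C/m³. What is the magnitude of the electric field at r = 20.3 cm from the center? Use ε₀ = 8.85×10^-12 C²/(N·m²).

|E| ≈ 2.46e6 N/C

By spherical symmetry E is radial; choose a Gaussian sphere of radius r = 20.3 cm (within the shell material, 12.4 cm < r < 28.3 cm).
Only the shell between 12.4 cm and r is enclosed: Q_enc = ρ·(4π/3)(r³ − a³) = (-4.17e-4)·(4π/3)·((0.203)³ − (0.124)³) = -1.128×10^-5 C.
By Gauss's law, ∮E·dA = E·4πr² = Q_enc/ε₀.
E = |Q_enc|/(4πε₀r²) = (1.128×10^-5)/(4π·8.85×10^-12·(0.203)²) = 2.46×10^6 N/C.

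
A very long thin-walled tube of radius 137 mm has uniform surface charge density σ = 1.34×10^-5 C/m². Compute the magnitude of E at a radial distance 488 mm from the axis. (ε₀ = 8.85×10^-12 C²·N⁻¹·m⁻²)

By cylindrical symmetry E is radial; use a coaxial Gaussian cylinder of radius 488 mm and length L (r > 137 mm).
The whole shell is enclosed: λ_enc = σ·2πR = (1.34×10^-5)·2π·(0.137) = 1.153×10^-5 C/m.
Gauss's law: E·2πrL = λ_enc L/ε₀.
E = |λ_enc|/(2πε₀r) = (1.153×10^-5)/(2π·8.85×10^-12·0.488) = 4.25×10^5 N/C.

|E| ≈ 4.25×10^5 N/C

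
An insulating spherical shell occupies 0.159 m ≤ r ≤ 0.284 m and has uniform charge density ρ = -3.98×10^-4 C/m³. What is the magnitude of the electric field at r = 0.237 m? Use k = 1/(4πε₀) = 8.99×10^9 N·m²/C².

Take a concentric spherical Gaussian surface of radius r = 0.237 m (within the shell material, 0.159 m < r < 0.284 m).
Only the shell between 0.159 m and r is enclosed: Q_enc = ρ·(4π/3)(r³ − a³) = (-3.98×10^-4)·(4π/3)·((0.237)³ − (0.159)³) = -1.549×10^-5 C.
Gauss's law: E·4πr² = Q_enc/ε₀.
E = k|Q_enc|/r² = (8.99×10^9)(1.549e-5)/(0.237)² = 2.48×10^6 N/C.

E = 2.48×10^6 N/C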